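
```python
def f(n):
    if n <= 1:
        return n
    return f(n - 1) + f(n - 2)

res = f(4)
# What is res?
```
Call trace (a repeated sub-call is expanded the first time; later identical calls just restate its return value):
f(n=4)
  f(n=3)
    f(n=2)
      f(n=1)
      -> return 1
      f(n=0)
      -> return 0
    -> return 1
    f(n=1)
    -> return 1
  -> return 2
  f(n=2) -> return 1  (same call as traced above)
-> return 3

Final answer: 3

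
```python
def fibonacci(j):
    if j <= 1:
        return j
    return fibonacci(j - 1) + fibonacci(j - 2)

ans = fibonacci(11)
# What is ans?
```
Call trace (a repeated sub-call is expanded the first time; later identical calls just restate its return value):
fibonacci(j=11)
  fibonacci(j=10)
    fibonacci(j=9)
      fibonacci(j=8)
        fibonacci(j=7)
          fibonacci(j=6)
            fibonacci(j=5)
              fibonacci(j=4)
                fibonacci(j=3)
                  fibonacci(j=2)
                    fibonacci(j=1)
                    -> return 1
                    fibonacci(j=0)
                    -> return 0
                  -> return 1
                  fibonacci(j=1)
                  -> return 1
                -> return 2
                fibonacci(j=2) -> return 1  (same call as traced above)
              -> return 3
              fibonacci(j=3) -> return 2  (same call as traced above)
            -> return 5
            fibonacci(j=4) -> return 3  (same call as traced above)
          -> return 8
          fibonacci(j=5) -> return 5  (same call as traced above)
        -> return 13
        fibonacci(j=6) -> return 8  (same call as traced above)
      -> return 21
      fibonacci(j=7) -> return 13  (same call as traced above)
    -> return 34
    fibonacci(j=8) -> return 21  (same call as traced above)
  -> return 55
  fibonacci(j=9) -> return 34  (same call as traced above)
-> return 89

Final answer: 89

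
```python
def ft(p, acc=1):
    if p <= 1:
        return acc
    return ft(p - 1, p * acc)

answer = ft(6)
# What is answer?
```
Call trace:
ft(p=6, acc=1)
  ft(p=5, acc=6)
    ft(p=4, acc=30)
      ft(p=3, acc=120)
        ft(p=2, acc=360)
          ft(p=1, acc=720)
          -> return 720
        -> return 720
      -> return 720
    -> return 720
  -> return 720
-> return 720

Final answer: 720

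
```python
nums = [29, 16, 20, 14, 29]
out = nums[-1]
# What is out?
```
Trace:
  nums=[29, 16, 20, 14, 29]
  nums=[29, 16, 20, 14, 29], out=29

Final answer: 29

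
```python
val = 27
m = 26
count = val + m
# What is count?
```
Trace:
  val=27
  val=27, m=26
  val=27, m=26, count=53

Final answer: 53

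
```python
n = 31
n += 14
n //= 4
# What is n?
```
Trace:
  n=31
  n=45
  n=11

Final answer: 11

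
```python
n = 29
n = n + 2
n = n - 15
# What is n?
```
Trace:
  n=29
  n=31
  n=16

Final answer: 16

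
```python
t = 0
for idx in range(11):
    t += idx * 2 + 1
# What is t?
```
Trace:
  t=0
  t=1, idx=0
  t=4, idx=1
  t=9, idx=2
  t=16, idx=3
  t=25, idx=4
  t=36, idx=5
  t=49, idx=6
  t=64, idx=7
  t=81, idx=8
  t=100, idx=9
  t=121, idx=10

Final answer: 121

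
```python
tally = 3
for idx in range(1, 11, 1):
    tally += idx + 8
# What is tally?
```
Trace:
  tally=3
  tally=12, idx=1
  tally=22, idx=2
  tally=33, idx=3
  tally=45, idx=4
  tally=58, idx=5
  tally=72, idx=6
  tally=87, idx=7
  tally=103, idx=8
  tally=120, idx=9
  tally=138, idx=10

Final answer: 138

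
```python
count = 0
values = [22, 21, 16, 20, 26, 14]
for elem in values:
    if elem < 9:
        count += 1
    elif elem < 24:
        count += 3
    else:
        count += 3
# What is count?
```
Trace:
  count=0
  count=3, elem=22
  count=6, elem=21
  count=9, elem=16
  count=12, elem=20
  count=15, elem=26
  count=18, elem=14

Final answer: 18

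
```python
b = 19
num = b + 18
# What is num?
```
Trace:
  b=19
  b=19, num=37

Final answer: 37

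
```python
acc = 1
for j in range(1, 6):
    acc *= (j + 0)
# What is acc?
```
Trace:
  acc=1
  acc=1, j=1
  acc=2, j=2
  acc=6, j=3
  acc=24, j=4
  acc=120, j=5

Final answer: 120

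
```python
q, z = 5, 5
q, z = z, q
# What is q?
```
Trace:
  q=5, z=5
  q=5, z=5

Final answer: 5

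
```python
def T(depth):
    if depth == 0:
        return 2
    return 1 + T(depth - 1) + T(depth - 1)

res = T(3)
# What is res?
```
Call trace (a repeated sub-call is expanded the first time; later identical calls just restate its return value):
T(depth=3)
  T(depth=2)
    T(depth=1)
      T(depth=0)
      -> return 2
      T(depth=0)
      -> return 2
    -> return 5
    T(depth=1) -> return 5  (same call as traced above)
  -> return 11
  T(depth=2) -> return 11  (same call as traced above)
-> return 23

Final answer: 23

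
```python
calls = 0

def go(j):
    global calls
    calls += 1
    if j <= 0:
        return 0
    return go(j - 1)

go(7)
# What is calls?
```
Call trace:
go(j=7)
  go(j=6)
    go(j=5)
      go(j=4)
        go(j=3)
          go(j=2)
            go(j=1)
              go(j=0)
              -> return 0
            -> return 0
          -> return 0
        -> return 0
      -> return 0
    -> return 0
  -> return 0
-> return 0

calls is incremented once per call. go is entered once for each j = 7, 6, 5, 4, 3, 2, 1, 0 (the j <= 0 call returns without recursing), i.e. 7 + 1 calls.
calls = 8

Final answer: 8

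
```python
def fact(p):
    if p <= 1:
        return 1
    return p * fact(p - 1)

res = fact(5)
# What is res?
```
Call trace:
fact(p=5)
  fact(p=4)
    fact(p=3)
      fact(p=2)
        fact(p=1)
        -> return 1
      -> return 2
    -> return 6
  -> return 24
-> return 120

Final answer: 120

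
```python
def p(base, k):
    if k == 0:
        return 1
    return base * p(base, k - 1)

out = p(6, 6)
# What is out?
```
Call trace:
p(base=6, k=6)
  p(base=6, k=5)
    p(base=6, k=4)
      p(base=6, k=3)
        p(base=6, k=2)
          p(base=6, k=1)
            p(base=6, k=0)
            -> return 1
          -> return 6
        -> return 36
      -> return 216
    -> return 1296
  -> return 7776
-> return 46656

Final answer: 46656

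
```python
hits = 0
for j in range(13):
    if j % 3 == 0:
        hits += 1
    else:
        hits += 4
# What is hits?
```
Trace:
  hits=0
  hits=1, j=0
  hits=5, j=1
  hits=9, j=2
  hits=10, j=3
  hits=14, j=4
  hits=18, j=5
  hits=19, j=6
  hits=23, j=7
  hits=27, j=8
  hits=28, j=9
  hits=32, j=10
  hits=36, j=11
  hits=37, j=12

Final answer: 37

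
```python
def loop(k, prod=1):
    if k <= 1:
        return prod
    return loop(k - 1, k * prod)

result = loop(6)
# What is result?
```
Call trace:
loop(k=6, prod=1)
  loop(k=5, prod=6)
    loop(k=4, prod=30)
      loop(k=3, prod=120)
        loop(k=2, prod=360)
          loop(k=1, prod=720)
          -> return 720
        -> return 720
      -> return 720
    -> return 720
  -> return 720
-> return 720

Final answer: 720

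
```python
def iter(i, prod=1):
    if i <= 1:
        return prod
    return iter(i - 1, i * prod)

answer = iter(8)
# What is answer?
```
Call trace:
iter(i=8, prod=1)
  iter(i=7, prod=8)
    iter(i=6, prod=56)
      iter(i=5, prod=336)
        iter(i=4, prod=1680)
          iter(i=3, prod=6720)
            iter(i=2, prod=20160)
              iter(i=1, prod=40320)
              -> return 40320
            -> return 40320
          -> return 40320
        -> return 40320
      -> return 40320
    -> return 40320
  -> return 40320
-> return 40320

Final answer: 40320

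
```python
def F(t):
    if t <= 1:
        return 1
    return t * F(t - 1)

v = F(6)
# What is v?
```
Call trace:
F(t=6)
  F(t=5)
    F(t=4)
      F(t=3)
        F(t=2)
          F(t=1)
          -> return 1
        -> return 2
      -> return 6
    -> return 24
  -> return 120
-> return 720

Final answer: 720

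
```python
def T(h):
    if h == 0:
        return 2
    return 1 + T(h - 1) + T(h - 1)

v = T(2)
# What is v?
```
Call trace (a repeated sub-call is expanded the first time; later identical calls just restate its return value):
T(h=2)
  T(h=1)
    T(h=0)
    -> return 2
    T(h=0)
    -> return 2
  -> return 5
  T(h=1) -> return 5  (same call as traced above)
-> return 11

Final answer: 11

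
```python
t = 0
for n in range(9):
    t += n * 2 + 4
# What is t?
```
Trace:
  t=0
  t=4, n=0
  t=10, n=1
  t=18, n=2
  t=28, n=3
  t=40, n=4
  t=54, n=5
  t=70, n=6
  t=88, n=7
  t=108, n=8

Final answer: 108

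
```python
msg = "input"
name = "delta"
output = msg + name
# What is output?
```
Trace:
  msg='input'
  msg='input', name='delta'
  msg='input', name='delta', output='inputdelta'

Final answer: 'inputdelta'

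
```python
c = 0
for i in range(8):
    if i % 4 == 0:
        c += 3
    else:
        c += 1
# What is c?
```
Trace:
  c=0
  c=3, i=0
  c=4, i=1
  c=5, i=2
  c=6, i=3
  c=9, i=4
  c=10, i=5
  c=11, i=6
  c=12, i=7

Final answer: 12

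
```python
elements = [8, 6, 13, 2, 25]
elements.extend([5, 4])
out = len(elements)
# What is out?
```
Trace:
  elements=[8, 6, 13, 2, 25]
  elements=[8, 6, 13, 2, 25, 5, 4]
  elements=[8, 6, 13, 2, 25, 5, 4], out=7

Final answer: 7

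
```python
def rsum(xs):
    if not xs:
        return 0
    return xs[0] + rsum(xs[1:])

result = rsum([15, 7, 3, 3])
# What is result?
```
Call trace:
rsum(xs=[15, 7, 3, 3])
  rsum(xs=[7, 3, 3])
    rsum(xs=[3, 3])
      rsum(xs=[3])
        rsum(xs=[])
        -> return 0
      -> return 3
    -> return 6
  -> return 13
-> return 28

Final answer: 28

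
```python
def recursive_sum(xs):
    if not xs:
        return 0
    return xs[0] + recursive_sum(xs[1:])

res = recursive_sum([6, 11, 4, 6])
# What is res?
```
Call trace:
recursive_sum(xs=[6, 11, 4, 6])
  recursive_sum(xs=[11, 4, 6])
    recursive_sum(xs=[4, 6])
      recursive_sum(xs=[6])
        recursive_sum(xs=[])
        -> return 0
      -> return 6
    -> return 10
  -> return 21
-> return 27

Final answer: 27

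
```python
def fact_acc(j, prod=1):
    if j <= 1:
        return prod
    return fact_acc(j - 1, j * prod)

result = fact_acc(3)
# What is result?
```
Call trace:
fact_acc(j=3, prod=1)
  fact_acc(j=2, prod=3)
    fact_acc(j=1, prod=6)
    -> return 6
  -> return 6
-> return 6

Final answer: 6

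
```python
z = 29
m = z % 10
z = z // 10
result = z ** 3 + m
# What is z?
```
Trace:
  z=29
  z=29, m=9
  z=2, m=9
  z=2, m=9, result=17

Final answer: 2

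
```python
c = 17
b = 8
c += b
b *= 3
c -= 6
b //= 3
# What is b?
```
Trace:
  c=17
  c=17, b=8
  c=25, b=8
  c=25, b=24
  c=19, b=24
  c=19, b=8

Final answer: 8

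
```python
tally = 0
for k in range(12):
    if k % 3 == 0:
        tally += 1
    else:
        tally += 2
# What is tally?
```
Trace:
  tally=0
  tally=1, k=0
  tally=3, k=1
  tally=5, k=2
  tally=6, k=3
  tally=8, k=4
  tally=10, k=5
  tally=11, k=6
  tally=13, k=7
  tally=15, k=8
  tally=16, k=9
  tally=18, k=10
  tally=20, k=11

Final answer: 20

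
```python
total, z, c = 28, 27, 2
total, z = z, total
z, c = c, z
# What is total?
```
Trace:
  total=28, z=27, c=2
  total=27, z=28, c=2
  total=27, z=2, c=28

Final answer: 27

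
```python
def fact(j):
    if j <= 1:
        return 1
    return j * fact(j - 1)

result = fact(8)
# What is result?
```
Call trace:
fact(j=8)
  fact(j=7)
    fact(j=6)
      fact(j=5)
        fact(j=4)
          fact(j=3)
            fact(j=2)
              fact(j=1)
              -> return 1
            -> return 2
          -> return 6
        -> return 24
      -> return 120
    -> return 720
  -> return 5040
-> return 40320

Final answer: 40320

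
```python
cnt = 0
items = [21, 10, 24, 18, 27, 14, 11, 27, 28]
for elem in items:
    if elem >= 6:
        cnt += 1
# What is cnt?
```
Trace:
  cnt=0
  cnt=1, elem=21
  cnt=2, elem=10
  cnt=3, elem=24
  cnt=4, elem=18
  cnt=5, elem=27
  cnt=6, elem=14
  cnt=7, elem=11
  cnt=8, elem=27
  cnt=9, elem=28

Final answer: 9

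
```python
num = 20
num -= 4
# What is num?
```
Trace:
  num=20
  num=16

Final answer: 16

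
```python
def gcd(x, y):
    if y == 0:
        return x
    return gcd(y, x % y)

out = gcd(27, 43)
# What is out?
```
Call trace:
gcd(x=27, y=43)
  gcd(x=43, y=27)
    gcd(x=27, y=16)
      gcd(x=16, y=11)
        gcd(x=11, y=5)
          gcd(x=5, y=1)
            gcd(x=1, y=0)
            -> return 1
          -> return 1
        -> return 1
      -> return 1
    -> return 1
  -> return 1
-> return 1

Final answer: 1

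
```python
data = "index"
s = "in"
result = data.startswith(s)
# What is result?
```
Trace:
  data='index'
  data='index', s='in'
  data='index', s='in', result=True

Final answer: True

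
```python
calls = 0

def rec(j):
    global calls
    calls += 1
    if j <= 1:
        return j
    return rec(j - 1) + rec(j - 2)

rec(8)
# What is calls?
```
Call trace (a repeated sub-call is expanded the first time; later identical calls just restate its return value):
rec(j=8)
  rec(j=7)
    rec(j=6)
      rec(j=5)
        rec(j=4)
          rec(j=3)
            rec(j=2)
              rec(j=1)
              -> return 1
              rec(j=0)
              -> return 0
            -> return 1
            rec(j=1)
            -> return 1
          -> return 2
          rec(j=2) -> return 1  (same call as traced above)
        -> return 3
        rec(j=3) -> return 2  (same call as traced above)
      -> return 5
      rec(j=4) -> return 3  (same call as traced above)
    -> return 8
    rec(j=5) -> return 5  (same call as traced above)
  -> return 13
  rec(j=6) -> return 8  (same call as traced above)
-> return 21

calls is incremented once per call, so count the calls in each subtree. Let C(j) = number of calls made by rec(j).
C(0) = C(1) = 1 (base case, no recursion); C(j) = 1 + C(j - 1) + C(j - 2) otherwise.
C(2) = 1 + C(1) + C(0) = 1 + 1 + 1 = 3
C(3) = 1 + C(2) + C(1) = 1 + 3 + 1 = 5
C(4) = 1 + C(3) + C(2) = 1 + 5 + 3 = 9
C(5) = 1 + C(4) + C(3) = 1 + 9 + 5 = 15
C(6) = 1 + C(5) + C(4) = 1 + 15 + 9 = 25
C(7) = 1 + C(6) + C(5) = 1 + 25 + 15 = 41
C(8) = 1 + C(7) + C(6) = 1 + 41 + 25 = 67
calls = C(8) = 67

Final answer: 67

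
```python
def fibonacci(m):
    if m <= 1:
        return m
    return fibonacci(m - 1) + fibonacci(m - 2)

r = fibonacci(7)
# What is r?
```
Call trace (a repeated sub-call is expanded the first time; later identical calls just restate its return value):
fibonacci(m=7)
  fibonacci(m=6)
    fibonacci(m=5)
      fibonacci(m=4)
        fibonacci(m=3)
          fibonacci(m=2)
            fibonacci(m=1)
            -> return 1
            fibonacci(m=0)
            -> return 0
          -> return 1
          fibonacci(m=1)
          -> return 1
        -> return 2
        fibonacci(m=2) -> return 1  (same call as traced above)
      -> return 3
      fibonacci(m=3) -> return 2  (same call as traced above)
    -> return 5
    fibonacci(m=4) -> return 3  (same call as traced above)
  -> return 8
  fibonacci(m=5) -> return 5  (same call as traced above)
-> return 13

Final answer: 13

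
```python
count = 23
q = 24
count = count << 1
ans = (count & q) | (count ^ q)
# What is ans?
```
Trace:
  count=23
  count=23, q=24
  count=46, q=24
  count=46, q=24, ans=62

Final answer: 62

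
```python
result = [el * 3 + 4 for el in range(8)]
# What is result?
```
Trace:
  el=0
  el=1
  el=2
  el=3
  el=4
  el=5
  el=6
  el=7
  result=[4, 7, 10, 13, 16, 19, 22, 25]

Final answer: [4, 7, 10, 13, 16, 19, 22, 25]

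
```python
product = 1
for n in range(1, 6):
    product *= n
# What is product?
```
Trace:
  product=1
  product=1, n=1
  product=2, n=2
  product=6, n=3
  product=24, n=4
  product=120, n=5

Final answer: 120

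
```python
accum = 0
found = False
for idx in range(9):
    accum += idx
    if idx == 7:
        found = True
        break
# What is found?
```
Trace:
  accum=0
  accum=0, found=False
  accum=0, found=False, idx=0
  accum=1, found=False, idx=1
  accum=3, found=False, idx=2
  accum=6, found=False, idx=3
  accum=10, found=False, idx=4
  accum=15, found=False, idx=5
  accum=21, found=False, idx=6
  accum=28, found=True, idx=7

Final answer: True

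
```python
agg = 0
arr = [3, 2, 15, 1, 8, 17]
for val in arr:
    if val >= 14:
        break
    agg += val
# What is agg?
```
Trace:
  agg=0
  agg=3, val=3
  agg=5, val=2
  agg=5, val=15

Final answer: 5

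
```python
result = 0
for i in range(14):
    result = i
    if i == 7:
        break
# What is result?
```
Trace:
  result=0
  result=0, i=0
  result=1, i=1
  result=2, i=2
  result=3, i=3
  result=4, i=4
  result=5, i=5
  result=6, i=6
  result=7, i=7

Final answer: 7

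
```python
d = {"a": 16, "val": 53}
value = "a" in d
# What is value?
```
Trace:
  d={'a': 16, 'val': 53}
  d={'a': 16, 'val': 53}, value=True

Final answer: True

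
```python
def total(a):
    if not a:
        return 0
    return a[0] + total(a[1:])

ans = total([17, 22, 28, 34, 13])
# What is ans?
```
Call trace:
total(a=[17, 22, 28, 34, 13])
  total(a=[22, 28, 34, 13])
    total(a=[28, 34, 13])
      total(a=[34, 13])
        total(a=[13])
          total(a=[])
          -> return 0
        -> return 13
      -> return 47
    -> return 75
  -> return 97
-> return 114

Final answer: 114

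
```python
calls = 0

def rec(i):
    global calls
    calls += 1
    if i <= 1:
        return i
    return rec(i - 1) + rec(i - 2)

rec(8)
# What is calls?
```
Call trace (a repeated sub-call is expanded the first time; later identical calls just restate its return value):
rec(i=8)
  rec(i=7)
    rec(i=6)
      rec(i=5)
        rec(i=4)
          rec(i=3)
            rec(i=2)
              rec(i=1)
              -> return 1
              rec(i=0)
              -> return 0
            -> return 1
            rec(i=1)
            -> return 1
          -> return 2
          rec(i=2) -> return 1  (same call as traced above)
        -> return 3
        rec(i=3) -> return 2  (same call as traced above)
      -> return 5
      rec(i=4) -> return 3  (same call as traced above)
    -> return 8
    rec(i=5) -> return 5  (same call as traced above)
  -> return 13
  rec(i=6) -> return 8  (same call as traced above)
-> return 21

calls is incremented once per call, so count the calls in each subtree. Let C(i) = number of calls made by rec(i).
C(0) = C(1) = 1 (base case, no recursion); C(i) = 1 + C(i - 1) + C(i - 2) otherwise.
C(2) = 1 + C(1) + C(0) = 1 + 1 + 1 = 3
C(3) = 1 + C(2) + C(1) = 1 + 3 + 1 = 5
C(4) = 1 + C(3) + C(2) = 1 + 5 + 3 = 9
C(5) = 1 + C(4) + C(3) = 1 + 9 + 5 = 15
C(6) = 1 + C(5) + C(4) = 1 + 15 + 9 = 25
C(7) = 1 + C(6) + C(5) = 1 + 25 + 15 = 41
C(8) = 1 + C(7) + C(6) = 1 + 41 + 25 = 67
calls = C(8) = 67

Final answer: 67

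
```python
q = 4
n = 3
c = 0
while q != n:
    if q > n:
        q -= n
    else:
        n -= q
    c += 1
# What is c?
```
Trace:
  q=4
  q=4, n=3
  q=4, n=3, c=0
  q=1, n=3, c=1
  q=1, n=2, c=2
  q=1, n=1, c=3

Final answer: 3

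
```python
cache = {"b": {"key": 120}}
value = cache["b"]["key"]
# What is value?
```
Trace:
  cache={'b': {'key': 120}}
  cache={'b': {'key': 120}}, value=120

Final answer: 120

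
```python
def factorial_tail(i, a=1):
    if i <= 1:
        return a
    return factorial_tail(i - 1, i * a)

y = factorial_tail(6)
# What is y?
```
Call trace:
factorial_tail(i=6, a=1)
  factorial_tail(i=5, a=6)
    factorial_tail(i=4, a=30)
      factorial_tail(i=3, a=120)
        factorial_tail(i=2, a=360)
          factorial_tail(i=1, a=720)
          -> return 720
        -> return 720
      -> return 720
    -> return 720
  -> return 720
-> return 720

Final answer: 720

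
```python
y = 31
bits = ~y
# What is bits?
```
Trace:
  y=31
  y=31, bits=-32

Final answer: -32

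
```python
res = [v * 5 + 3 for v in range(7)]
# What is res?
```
Trace:
  v=0
  v=1
  v=2
  v=3
  v=4
  v=5
  v=6
  res=[3, 8, 13, 18, 23, 28, 33]

Final answer: [3, 8, 13, 18, 23, 28, 33]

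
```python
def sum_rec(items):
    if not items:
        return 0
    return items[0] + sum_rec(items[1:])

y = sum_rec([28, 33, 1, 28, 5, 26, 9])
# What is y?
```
Call trace:
sum_rec(items=[28, 33, 1, 28, 5, 26, 9])
  sum_rec(items=[33, 1, 28, 5, 26, 9])
    sum_rec(items=[1, 28, 5, 26, 9])
      sum_rec(items=[28, 5, 26, 9])
        sum_rec(items=[5, 26, 9])
          sum_rec(items=[26, 9])
            sum_rec(items=[9])
              sum_rec(items=[])
              -> return 0
            -> return 9
          -> return 35
        -> return 40
      -> return 68
    -> return 69
  -> return 102
-> return 130

Final answer: 130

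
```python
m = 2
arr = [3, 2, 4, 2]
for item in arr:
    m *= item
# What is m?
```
Trace:
  m=2
  m=6, item=3
  m=12, item=2
  m=48, item=4
  m=96, item=2

Final answer: 96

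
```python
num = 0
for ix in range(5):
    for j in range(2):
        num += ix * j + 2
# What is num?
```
Trace:
  num=0
  num=2, ix=0, j=0
  num=4, ix=0, j=1
  num=6, ix=1, j=0
  num=9, ix=1, j=1
  num=11, ix=2, j=0
  num=15, ix=2, j=1
  num=17, ix=3, j=0
  num=22, ix=3, j=1
  num=24, ix=4, j=0
  num=30, ix=4, j=1

Final answer: 30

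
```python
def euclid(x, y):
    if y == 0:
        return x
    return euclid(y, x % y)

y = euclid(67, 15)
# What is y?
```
Call trace:
euclid(x=67, y=15)
  euclid(x=15, y=7)
    euclid(x=7, y=1)
      euclid(x=1, y=0)
      -> return 1
    -> return 1
  -> return 1
-> return 1

Final answer: 1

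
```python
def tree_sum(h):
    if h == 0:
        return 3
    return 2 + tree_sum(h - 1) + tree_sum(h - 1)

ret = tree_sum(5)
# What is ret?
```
Call trace (a repeated sub-call is expanded the first time; later identical calls just restate its return value):
tree_sum(h=5)
  tree_sum(h=4)
    tree_sum(h=3)
      tree_sum(h=2)
        tree_sum(h=1)
          tree_sum(h=0)
          -> return 3
          tree_sum(h=0)
          -> return 3
        -> return 8
        tree_sum(h=1) -> return 8  (same call as traced above)
      -> return 18
      tree_sum(h=2) -> return 18  (same call as traced above)
    -> return 38
    tree_sum(h=3) -> return 38  (same call as traced above)
  -> return 78
  tree_sum(h=4) -> return 78  (same call as traced above)
-> return 158

Final answer: 158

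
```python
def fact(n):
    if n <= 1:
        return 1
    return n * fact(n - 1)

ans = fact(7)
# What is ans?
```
Call trace:
fact(n=7)
  fact(n=6)
    fact(n=5)
      fact(n=4)
        fact(n=3)
          fact(n=2)
            fact(n=1)
            -> return 1
          -> return 2
        -> return 6
      -> return 24
    -> return 120
  -> return 720
-> return 5040

Final answer: 5040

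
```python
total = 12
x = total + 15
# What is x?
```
Trace:
  total=12
  total=12, x=27

Final answer: 27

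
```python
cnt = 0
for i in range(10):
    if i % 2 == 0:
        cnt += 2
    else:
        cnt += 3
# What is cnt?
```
Trace:
  cnt=0
  cnt=2, i=0
  cnt=5, i=1
  cnt=7, i=2
  cnt=10, i=3
  cnt=12, i=4
  cnt=15, i=5
  cnt=17, i=6
  cnt=20, i=7
  cnt=22, i=8
  cnt=25, i=9

Final answer: 25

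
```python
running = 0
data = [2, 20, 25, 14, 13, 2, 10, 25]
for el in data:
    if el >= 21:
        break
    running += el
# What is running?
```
Trace:
  running=0
  running=2, el=2
  running=22, el=20
  running=22, el=25

Final answer: 22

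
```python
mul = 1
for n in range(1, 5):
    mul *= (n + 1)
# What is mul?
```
Trace:
  mul=1
  mul=2, n=1
  mul=6, n=2
  mul=24, n=3
  mul=120, n=4

Final answer: 120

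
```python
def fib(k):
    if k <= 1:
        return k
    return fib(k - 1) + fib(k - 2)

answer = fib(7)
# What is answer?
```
Call trace (a repeated sub-call is expanded the first time; later identical calls just restate its return value):
fib(k=7)
  fib(k=6)
    fib(k=5)
      fib(k=4)
        fib(k=3)
          fib(k=2)
            fib(k=1)
            -> return 1
            fib(k=0)
            -> return 0
          -> return 1
          fib(k=1)
          -> return 1
        -> return 2
        fib(k=2) -> return 1  (same call as traced above)
      -> return 3
      fib(k=3) -> return 2  (same call as traced above)
    -> return 5
    fib(k=4) -> return 3  (same call as traced above)
  -> return 8
  fib(k=5) -> return 5  (same call as traced above)
-> return 13

Final answer: 13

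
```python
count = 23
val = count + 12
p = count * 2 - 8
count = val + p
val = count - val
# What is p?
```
Trace:
  count=23
  count=23, val=35
  count=23, val=35, p=38
  count=73, val=35, p=38
  count=73, val=38, p=38

Final answer: 38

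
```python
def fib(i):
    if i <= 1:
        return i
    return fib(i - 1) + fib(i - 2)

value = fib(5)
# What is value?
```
Call trace (a repeated sub-call is expanded the first time; later identical calls just restate its return value):
fib(i=5)
  fib(i=4)
    fib(i=3)
      fib(i=2)
        fib(i=1)
        -> return 1
        fib(i=0)
        -> return 0
      -> return 1
      fib(i=1)
      -> return 1
    -> return 2
    fib(i=2) -> return 1  (same call as traced above)
  -> return 3
  fib(i=3) -> return 2  (same call as traced above)
-> return 5

Final answer: 5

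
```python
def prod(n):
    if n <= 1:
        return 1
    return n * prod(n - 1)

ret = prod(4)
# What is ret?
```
Call trace:
prod(n=4)
  prod(n=3)
    prod(n=2)
      prod(n=1)
      -> return 1
    -> return 2
  -> return 6
-> return 24

Final answer: 24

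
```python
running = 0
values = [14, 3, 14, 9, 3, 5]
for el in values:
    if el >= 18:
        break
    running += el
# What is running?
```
Trace:
  running=0
  running=14, el=14
  running=17, el=3
  running=31, el=14
  running=40, el=9
  running=43, el=3
  running=48, el=5

Final answer: 48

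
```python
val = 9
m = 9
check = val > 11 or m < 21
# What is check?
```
Trace:
  val=9
  val=9, m=9
  val=9, m=9, check=True

Final answer: True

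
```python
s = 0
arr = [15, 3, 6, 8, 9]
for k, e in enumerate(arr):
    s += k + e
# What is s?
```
Trace:
  s=0
  s=15, k=0, e=15
  s=19, k=1, e=3
  s=27, k=2, e=6
  s=38, k=3, e=8
  s=51, k=4, e=9

Final answer: 51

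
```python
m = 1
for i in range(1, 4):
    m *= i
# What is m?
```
Trace:
  m=1
  m=1, i=1
  m=2, i=2
  m=6, i=3

Final answer: 6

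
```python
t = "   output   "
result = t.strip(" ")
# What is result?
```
Trace:
  t='   output   '
  t='   output   ', result='output'

Final answer: 'output'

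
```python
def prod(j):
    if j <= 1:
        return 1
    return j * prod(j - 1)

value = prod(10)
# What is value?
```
Call trace:
prod(j=10)
  prod(j=9)
    prod(j=8)
      prod(j=7)
        prod(j=6)
          prod(j=5)
            prod(j=4)
              prod(j=3)
                prod(j=2)
                  prod(j=1)
                  -> return 1
                -> return 2
              -> return 6
            -> return 24
          -> return 120
        -> return 720
      -> return 5040
    -> return 40320
  -> return 362880
-> return 3628800

Final answer: 3628800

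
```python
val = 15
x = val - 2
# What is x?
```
Trace:
  val=15
  val=15, x=13

Final answer: 13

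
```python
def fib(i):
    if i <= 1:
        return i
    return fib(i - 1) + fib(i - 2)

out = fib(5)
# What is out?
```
Call trace (a repeated sub-call is expanded the first time; later identical calls just restate its return value):
fib(i=5)
  fib(i=4)
    fib(i=3)
      fib(i=2)
        fib(i=1)
        -> return 1
        fib(i=0)
        -> return 0
      -> return 1
      fib(i=1)
      -> return 1
    -> return 2
    fib(i=2) -> return 1  (same call as traced above)
  -> return 3
  fib(i=3) -> return 2  (same call as traced above)
-> return 5

Final answer: 5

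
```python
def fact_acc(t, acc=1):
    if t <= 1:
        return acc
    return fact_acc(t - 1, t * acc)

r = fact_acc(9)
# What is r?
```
Call trace:
fact_acc(t=9, acc=1)
  fact_acc(t=8, acc=9)
    fact_acc(t=7, acc=72)
      fact_acc(t=6, acc=504)
        fact_acc(t=5, acc=3024)
          fact_acc(t=4, acc=15120)
            fact_acc(t=3, acc=60480)
              fact_acc(t=2, acc=181440)
                fact_acc(t=1, acc=362880)
                -> return 362880
              -> return 362880
            -> return 362880
          -> return 362880
        -> return 362880
      -> return 362880
    -> return 362880
  -> return 362880
-> return 362880

Final answer: 362880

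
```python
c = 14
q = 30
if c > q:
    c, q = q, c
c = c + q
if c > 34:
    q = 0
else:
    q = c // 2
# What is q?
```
Trace:
  c=14
  c=14, q=30
  c=14, q=30
  c=44, q=30
  c=44, q=0

Final answer: 0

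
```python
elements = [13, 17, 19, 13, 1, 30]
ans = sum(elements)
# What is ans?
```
Trace:
  elements=[13, 17, 19, 13, 1, 30]
  elements=[13, 17, 19, 13, 1, 30], ans=93

Final answer: 93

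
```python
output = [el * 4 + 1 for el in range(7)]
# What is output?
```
Trace:
  el=0
  el=1
  el=2
  el=3
  el=4
  el=5
  el=6
  output=[1, 5, 9, 13, 17, 21, 25]

Final answer: [1, 5, 9, 13, 17, 21, 25]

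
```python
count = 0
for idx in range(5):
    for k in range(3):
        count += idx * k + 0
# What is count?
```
Trace:
  count=0
  count=0, idx=0, k=0
  count=0, idx=0, k=1
  count=0, idx=0, k=2
  count=0, idx=1, k=0
  count=1, idx=1, k=1
  count=3, idx=1, k=2
  count=3, idx=2, k=0
  count=5, idx=2, k=1
  count=9, idx=2, k=2
  count=9, idx=3, k=0
  count=12, idx=3, k=1
  count=18, idx=3, k=2
  count=18, idx=4, k=0
  count=22, idx=4, k=1
  count=30, idx=4, k=2

Final answer: 30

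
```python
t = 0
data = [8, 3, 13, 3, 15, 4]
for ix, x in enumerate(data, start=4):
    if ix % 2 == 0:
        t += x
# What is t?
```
Trace:
  t=0
  t=8, ix=4, x=8
  t=8, ix=5, x=3
  t=21, ix=6, x=13
  t=21, ix=7, x=3
  t=36, ix=8, x=15
  t=36, ix=9, x=4

Final answer: 36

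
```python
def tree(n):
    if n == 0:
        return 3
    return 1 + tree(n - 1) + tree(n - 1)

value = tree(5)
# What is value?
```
Call trace (a repeated sub-call is expanded the first time; later identical calls just restate its return value):
tree(n=5)
  tree(n=4)
    tree(n=3)
      tree(n=2)
        tree(n=1)
          tree(n=0)
          -> return 3
          tree(n=0)
          -> return 3
        -> return 7
        tree(n=1) -> return 7  (same call as traced above)
      -> return 15
      tree(n=2) -> return 15  (same call as traced above)
    -> return 31
    tree(n=3) -> return 31  (same call as traced above)
  -> return 63
  tree(n=4) -> return 63  (same call as traced above)
-> return 127

Final answer: 127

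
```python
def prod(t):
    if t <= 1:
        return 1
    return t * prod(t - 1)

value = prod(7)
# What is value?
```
Call trace:
prod(t=7)
  prod(t=6)
    prod(t=5)
      prod(t=4)
        prod(t=3)
          prod(t=2)
            prod(t=1)
            -> return 1
          -> return 2
        -> return 6
      -> return 24
    -> return 120
  -> return 720
-> return 5040

Final answer: 5040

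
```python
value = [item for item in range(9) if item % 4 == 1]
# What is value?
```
Trace:
  item=0
  item=1
  item=2
  item=3
  item=4
  item=5
  item=6
  item=7
  item=8
  value=[1, 5]

Final answer: [1, 5]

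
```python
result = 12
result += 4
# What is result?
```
Trace:
  result=12
  result=16

Final answer: 16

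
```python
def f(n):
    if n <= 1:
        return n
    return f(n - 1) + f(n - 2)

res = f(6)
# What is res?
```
Call trace (a repeated sub-call is expanded the first time; later identical calls just restate its return value):
f(n=6)
  f(n=5)
    f(n=4)
      f(n=3)
        f(n=2)
          f(n=1)
          -> return 1
          f(n=0)
          -> return 0
        -> return 1
        f(n=1)
        -> return 1
      -> return 2
      f(n=2) -> return 1  (same call as traced above)
    -> return 3
    f(n=3) -> return 2  (same call as traced above)
  -> return 5
  f(n=4) -> return 3  (same call as traced above)
-> return 8

Final answer: 8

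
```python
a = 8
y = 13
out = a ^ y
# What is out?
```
Trace:
  a=8
  a=8, y=13
  a=8, y=13, out=5

Final answer: 5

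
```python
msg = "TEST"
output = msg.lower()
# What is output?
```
Trace:
  msg='TEST'
  msg='TEST', output='test'

Final answer: 'test'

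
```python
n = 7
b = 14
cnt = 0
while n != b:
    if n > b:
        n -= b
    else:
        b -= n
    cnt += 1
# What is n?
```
Trace:
  n=7
  n=7, b=14
  n=7, b=14, cnt=0
  n=7, b=7, cnt=1

Final answer: 7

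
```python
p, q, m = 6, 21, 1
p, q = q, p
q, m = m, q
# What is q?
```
Trace:
  p=6, q=21, m=1
  p=21, q=6, m=1
  p=21, q=1, m=6

Final answer: 1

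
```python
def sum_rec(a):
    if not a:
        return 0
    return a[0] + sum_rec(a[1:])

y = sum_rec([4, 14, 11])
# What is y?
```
Call trace:
sum_rec(a=[4, 14, 11])
  sum_rec(a=[14, 11])
    sum_rec(a=[11])
      sum_rec(a=[])
      -> return 0
    -> return 11
  -> return 25
-> return 29

Final answer: 29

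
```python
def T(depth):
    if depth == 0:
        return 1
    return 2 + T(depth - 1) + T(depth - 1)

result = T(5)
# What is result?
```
Call trace (a repeated sub-call is expanded the first time; later identical calls just restate its return value):
T(depth=5)
  T(depth=4)
    T(depth=3)
      T(depth=2)
        T(depth=1)
          T(depth=0)
          -> return 1
          T(depth=0)
          -> return 1
        -> return 4
        T(depth=1) -> return 4  (same call as traced above)
      -> return 10
      T(depth=2) -> return 10  (same call as traced above)
    -> return 22
    T(depth=3) -> return 22  (same call as traced above)
  -> return 46
  T(depth=4) -> return 46  (same call as traced above)
-> return 94

Final answer: 94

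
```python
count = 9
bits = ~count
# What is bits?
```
Trace:
  count=9
  count=9, bits=-10

Final answer: -10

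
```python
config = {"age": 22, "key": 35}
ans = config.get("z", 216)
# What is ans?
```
Trace:
  config={'age': 22, 'key': 35}
  config={'age': 22, 'key': 35}, ans=216

Final answer: 216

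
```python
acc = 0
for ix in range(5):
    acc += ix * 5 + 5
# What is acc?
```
Trace:
  acc=0
  acc=5, ix=0
  acc=15, ix=1
  acc=30, ix=2
  acc=50, ix=3
  acc=75, ix=4

Final answer: 75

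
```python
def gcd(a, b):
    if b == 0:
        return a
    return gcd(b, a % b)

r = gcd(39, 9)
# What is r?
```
Call trace:
gcd(a=39, b=9)
  gcd(a=9, b=3)
    gcd(a=3, b=0)
    -> return 3
  -> return 3
-> return 3

Final answer: 3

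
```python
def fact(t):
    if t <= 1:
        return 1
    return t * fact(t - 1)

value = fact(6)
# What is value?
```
Call trace:
fact(t=6)
  fact(t=5)
    fact(t=4)
      fact(t=3)
        fact(t=2)
          fact(t=1)
          -> return 1
        -> return 2
      -> return 6
    -> return 24
  -> return 120
-> return 720

Final answer: 720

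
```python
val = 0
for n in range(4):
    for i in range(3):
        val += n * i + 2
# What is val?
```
Trace:
  val=0
  val=2, n=0, i=0
  val=4, n=0, i=1
  val=6, n=0, i=2
  val=8, n=1, i=0
  val=11, n=1, i=1
  val=15, n=1, i=2
  val=17, n=2, i=0
  val=21, n=2, i=1
  val=27, n=2, i=2
  val=29, n=3, i=0
  val=34, n=3, i=1
  val=42, n=3, i=2

Final answer: 42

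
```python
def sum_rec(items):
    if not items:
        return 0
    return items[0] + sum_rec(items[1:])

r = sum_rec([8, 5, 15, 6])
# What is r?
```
Call trace:
sum_rec(items=[8, 5, 15, 6])
  sum_rec(items=[5, 15, 6])
    sum_rec(items=[15, 6])
      sum_rec(items=[6])
        sum_rec(items=[])
        -> return 0
      -> return 6
    -> return 21
  -> return 26
-> return 34

Final answer: 34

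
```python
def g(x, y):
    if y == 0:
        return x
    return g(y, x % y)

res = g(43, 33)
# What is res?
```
Call trace:
g(x=43, y=33)
  g(x=33, y=10)
    g(x=10, y=3)
      g(x=3, y=1)
        g(x=1, y=0)
        -> return 1
      -> return 1
    -> return 1
  -> return 1
-> return 1

Final answer: 1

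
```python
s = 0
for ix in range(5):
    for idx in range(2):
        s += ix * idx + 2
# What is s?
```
Trace:
  s=0
  s=2, ix=0, idx=0
  s=4, ix=0, idx=1
  s=6, ix=1, idx=0
  s=9, ix=1, idx=1
  s=11, ix=2, idx=0
  s=15, ix=2, idx=1
  s=17, ix=3, idx=0
  s=22, ix=3, idx=1
  s=24, ix=4, idx=0
  s=30, ix=4, idx=1

Final answer: 30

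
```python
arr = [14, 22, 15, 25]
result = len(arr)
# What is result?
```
Trace:
  arr=[14, 22, 15, 25]
  arr=[14, 22, 15, 25], result=4

Final answer: 4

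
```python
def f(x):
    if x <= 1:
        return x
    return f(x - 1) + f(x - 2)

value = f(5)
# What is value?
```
Call trace (a repeated sub-call is expanded the first time; later identical calls just restate its return value):
f(x=5)
  f(x=4)
    f(x=3)
      f(x=2)
        f(x=1)
        -> return 1
        f(x=0)
        -> return 0
      -> return 1
      f(x=1)
      -> return 1
    -> return 2
    f(x=2) -> return 1  (same call as traced above)
  -> return 3
  f(x=3) -> return 2  (same call as traced above)
-> return 5

Final answer: 5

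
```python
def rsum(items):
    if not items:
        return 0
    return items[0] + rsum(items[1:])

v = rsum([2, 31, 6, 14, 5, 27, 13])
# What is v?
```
Call trace:
rsum(items=[2, 31, 6, 14, 5, 27, 13])
  rsum(items=[31, 6, 14, 5, 27, 13])
    rsum(items=[6, 14, 5, 27, 13])
      rsum(items=[14, 5, 27, 13])
        rsum(items=[5, 27, 13])
          rsum(items=[27, 13])
            rsum(items=[13])
              rsum(items=[])
              -> return 0
            -> return 13
          -> return 40
        -> return 45
      -> return 59
    -> return 65
  -> return 96
-> return 98

Final answer: 98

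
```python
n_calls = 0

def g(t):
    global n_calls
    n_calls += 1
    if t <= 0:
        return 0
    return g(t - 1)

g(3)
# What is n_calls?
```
Call trace:
g(t=3)
  g(t=2)
    g(t=1)
      g(t=0)
      -> return 0
    -> return 0
  -> return 0
-> return 0

n_calls is incremented once per call. g is entered once for each t = 3, 2, 1, 0 (the t <= 0 call returns without recursing), i.e. 3 + 1 calls.
n_calls = 4

Final answer: 4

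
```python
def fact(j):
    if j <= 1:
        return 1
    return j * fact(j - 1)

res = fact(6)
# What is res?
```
Call trace:
fact(j=6)
  fact(j=5)
    fact(j=4)
      fact(j=3)
        fact(j=2)
          fact(j=1)
          -> return 1
        -> return 2
      -> return 6
    -> return 24
  -> return 120
-> return 720

Final answer: 720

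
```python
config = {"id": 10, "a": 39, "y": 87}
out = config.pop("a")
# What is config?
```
Trace:
  config={'id': 10, 'a': 39, 'y': 87}
  config={'id': 10, 'y': 87}, out=39

Final answer: {'id': 10, 'y': 87}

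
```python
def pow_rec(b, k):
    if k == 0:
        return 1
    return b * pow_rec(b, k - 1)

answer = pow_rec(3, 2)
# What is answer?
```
Call trace:
pow_rec(b=3, k=2)
  pow_rec(b=3, k=1)
    pow_rec(b=3, k=0)
    -> return 1
  -> return 3
-> return 9

Final answer: 9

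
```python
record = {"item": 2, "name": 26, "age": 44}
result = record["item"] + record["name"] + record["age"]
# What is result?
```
Trace:
  record={'item': 2, 'name': 26, 'age': 44}
  record={'item': 2, 'name': 26, 'age': 44}, result=72

Final answer: 72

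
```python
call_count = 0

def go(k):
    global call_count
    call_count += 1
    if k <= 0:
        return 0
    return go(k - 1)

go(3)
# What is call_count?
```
Call trace:
go(k=3)
  go(k=2)
    go(k=1)
      go(k=0)
      -> return 0
    -> return 0
  -> return 0
-> return 0

call_count is incremented once per call. go is entered once for each k = 3, 2, 1, 0 (the k <= 0 call returns without recursing), i.e. 3 + 1 calls.
call_count = 4

Final answer: 4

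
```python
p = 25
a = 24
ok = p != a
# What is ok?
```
Trace:
  p=25
  p=25, a=24
  p=25, a=24, ok=True

Final answer: True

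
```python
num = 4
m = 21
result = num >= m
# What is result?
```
Trace:
  num=4
  num=4, m=21
  num=4, m=21, result=False

Final answer: False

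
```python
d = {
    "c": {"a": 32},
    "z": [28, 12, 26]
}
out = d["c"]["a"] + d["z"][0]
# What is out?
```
Trace:
  d={'c': {'a': 32}, 'z': [28, 12, 26]}
  d={'c': {'a': 32}, 'z': [28, 12, 26]}, out=60

Final answer: 60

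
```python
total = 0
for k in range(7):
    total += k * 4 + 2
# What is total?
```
Trace:
  total=0
  total=2, k=0
  total=8, k=1
  total=18, k=2
  total=32, k=3
  total=50, k=4
  total=72, k=5
  total=98, k=6

Final answer: 98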